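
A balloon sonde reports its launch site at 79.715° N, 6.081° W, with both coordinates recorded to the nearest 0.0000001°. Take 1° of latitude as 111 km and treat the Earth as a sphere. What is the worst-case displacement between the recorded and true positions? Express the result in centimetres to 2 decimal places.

Rounding to 7 decimal places leaves each coordinate within ±5e-08° of the true value.
North–south component: 5e-08° × 111000 = 0.00555 m.
E–W at 79.715°: 5e-08° × 111000 × cos 79.715° = 5e-08 × 111000 × 0.1785 ≈ 0.000990923 m.
Combining orthogonally: (0.00555² + 0.000990923²)^½ ≈ 0.00563777 m.
That is 0.00563777 m = 0.56378 cm.

0.56 centimetres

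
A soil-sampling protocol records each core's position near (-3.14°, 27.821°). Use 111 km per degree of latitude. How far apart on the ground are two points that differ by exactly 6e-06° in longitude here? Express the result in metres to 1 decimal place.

One degree of longitude here spans 111000 × cos 3.14° = 111000 × 0.9985 ≈ 110833 m; 6e-06° of that is 0.665 m.

0.7 metres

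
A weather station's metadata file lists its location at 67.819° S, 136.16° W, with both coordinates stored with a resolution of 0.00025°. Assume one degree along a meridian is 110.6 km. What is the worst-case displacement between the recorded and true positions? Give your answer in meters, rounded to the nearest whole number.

15 meters

With a 0.00025° grid the true value lies within half a step, ±0.00025°/2 = ±0.000125°, of the stored one.
N–S: 0.000125° × 110600 m/° = 13.825 m.
Longitude error → 0.000125 × 110600 × cos 67.819° = 0.000125 × 110600 × 0.3775 ≈ 5.2194 m.
Worst case both components are at the extreme and orthogonal: √(13.825² + 5.2194²) ≈ 14.7774 m.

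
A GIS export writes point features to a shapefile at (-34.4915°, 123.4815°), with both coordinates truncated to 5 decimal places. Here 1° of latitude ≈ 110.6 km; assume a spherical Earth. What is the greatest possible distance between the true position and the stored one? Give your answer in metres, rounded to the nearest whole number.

1 metres

Truncating at 5 decimal places can drop up to a full unit in the last place, so each coordinate may be off by as much as 1e-05°.
N–S: 1e-05° × 110600 m/° = 1.106 m.
East–west component at 34.4915°: 1e-05° × 110600 × cos 34.4915° ≈ 1e-05 × 91157.6 ≈ 0.911576 m.
Worst case both components are at the extreme and orthogonal: √(1.106² + 0.911576²) ≈ 1.43325 m.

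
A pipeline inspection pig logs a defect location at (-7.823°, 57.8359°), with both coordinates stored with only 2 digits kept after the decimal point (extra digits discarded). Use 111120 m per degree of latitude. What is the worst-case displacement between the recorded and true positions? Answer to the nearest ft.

Truncating at 2 decimal places can drop up to a full unit in the last place, so each coordinate may be off by as much as 0.01°.
N–S: 0.01° × 111120 m/° = 1111.2 m.
E–W at 7.823°: 0.01° × 111120 × cos 7.823° = 0.01 × 111120 × 0.9907 ≈ 1100.86 m.
The two errors are perpendicular, so the maximum displacement is √(1111.2² + 1100.86²) ≈ 1564.18 m.
Converting: 1564.18 m × 3.2808 ft/m ≈ 5131.8 ft.

5132 ft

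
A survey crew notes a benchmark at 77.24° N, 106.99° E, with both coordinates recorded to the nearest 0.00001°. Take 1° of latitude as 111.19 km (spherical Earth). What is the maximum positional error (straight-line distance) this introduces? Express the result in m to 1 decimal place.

0.6 m

Rounding to 5 decimal places leaves each coordinate within ±5e-06° of the true value.
North–south component: 5e-06° × 111190 = 0.55595 m.
Longitude error → 5e-06 × 111190 × cos 77.24° = 5e-06 × 111190 × 0.2209 ≈ 0.122791 m.
Worst case both components are at the extreme and orthogonal: √(0.55595² + 0.122791²) ≈ 0.569349 m.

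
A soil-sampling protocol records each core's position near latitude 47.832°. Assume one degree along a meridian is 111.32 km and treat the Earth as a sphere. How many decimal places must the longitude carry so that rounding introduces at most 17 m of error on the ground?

At 47.832° one degree of longitude covers 111320 × cos 47.832° ≈ 111320 × 0.6713 ≈ 74729.9 m.
N decimal places → at most half a unit in the last place, 0.5 × 10⁻ᴺ° = 74729.9/2 × 10⁻ᴺ m.
Setting 37364.9 × 10⁻ᴺ ≤ 17 gives 10ᴺ ≥ 2198, i.e. N ≥ 3.34.
N = 3 would give 37.4 m (too coarse); N = 4 gives 3.74 m ≤ 17 m.

4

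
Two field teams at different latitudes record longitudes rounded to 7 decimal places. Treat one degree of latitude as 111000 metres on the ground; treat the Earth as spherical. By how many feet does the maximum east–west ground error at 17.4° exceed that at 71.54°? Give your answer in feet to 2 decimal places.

0.01 feet

Rounding to 7 decimal places leaves the longitude within ±5e-08° of the true value.
At 17.4°: 5e-08° × 111000 × cos 17.4° = 5e-08 × 111000 × 0.9542 ≈ 0.005296 m.
Error at 71.54° = 5e-08° × 111000 × cos 71.54° ≈ 0.00555 × 0.3166 = 0.0017574 m.
So the lower-latitude error exceeds the higher by 0.005296 − 0.0017574 = 0.0035387 m.
In feet: 0.00353867 m ÷ 0.3048 ≈ 0.01161 ft.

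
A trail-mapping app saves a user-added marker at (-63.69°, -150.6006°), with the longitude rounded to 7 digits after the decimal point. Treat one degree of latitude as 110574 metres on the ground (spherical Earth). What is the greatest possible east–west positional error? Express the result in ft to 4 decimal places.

0.0080 ft

Rounding to 7 decimal places leaves the longitude within ±5e-08° of the true value.
Parallels shrink by cos φ, so at 63.69° a degree of longitude is 110574 × 0.4432 ≈ 49009.5 m.
East–west error: 5e-08° × 49009.5 m/° ≈ 0.00245047 m.
In feet: 0.00245047 m ÷ 0.3048 ≈ 0.0080396 ft.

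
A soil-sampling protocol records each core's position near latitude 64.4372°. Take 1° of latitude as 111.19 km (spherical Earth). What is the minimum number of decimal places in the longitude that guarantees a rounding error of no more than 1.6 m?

5 decimal places

At 64.4372° one degree of longitude covers 111190 × cos 64.4372° ≈ 111190 × 0.4315 ≈ 47978.5 m.
N decimal places → at most half a unit in the last place, 0.5 × 10⁻ᴺ° = 47978.5/2 × 10⁻ᴺ m.
Setting 23989.2 × 10⁻ᴺ ≤ 1.6 gives 10ᴺ ≥ 1.499e+04, i.e. N ≥ 4.18.
N = 4 would give 2.4 m (too coarse); N = 5 gives 0.24 m ≤ 1.6 m.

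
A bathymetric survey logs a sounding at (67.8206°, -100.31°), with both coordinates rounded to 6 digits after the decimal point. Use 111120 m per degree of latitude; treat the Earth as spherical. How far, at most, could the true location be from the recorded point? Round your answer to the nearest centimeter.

6 centimeters

Rounding to 6 decimal places leaves each coordinate within ±5e-07° of the true value.
North–south component: 5e-07° × 111120 = 0.05556 m.
Longitude error → 5e-07 × 111120 × cos 67.8206° = 5e-07 × 111120 × 0.3775 ≈ 0.0209743 m.
The two errors are perpendicular, so the maximum displacement is √(0.05556² + 0.0209743²) ≈ 0.0593872 m.
That is 0.0593872 m = 5.9387 cm.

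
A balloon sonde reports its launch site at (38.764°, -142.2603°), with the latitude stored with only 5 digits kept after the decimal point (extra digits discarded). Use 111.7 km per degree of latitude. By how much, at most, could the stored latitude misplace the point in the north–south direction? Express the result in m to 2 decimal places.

Truncating at 5 decimal places can drop up to a full unit in the last place, so the latitude may be off by as much as 1e-05°.
North–south distance: 1e-05° × 111700 m/° = 1.117 m.

1.12 m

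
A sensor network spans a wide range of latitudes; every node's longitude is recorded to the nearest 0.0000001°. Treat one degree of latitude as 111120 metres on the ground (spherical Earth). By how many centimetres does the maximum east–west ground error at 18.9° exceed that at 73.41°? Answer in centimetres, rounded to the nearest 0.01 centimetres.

Rounding to 7 decimal places leaves the longitude within ±5e-08° of the true value.
At 18.9°: 5e-08° × 111120 × cos 18.9° = 5e-08 × 111120 × 0.9461 ≈ 0.0052565 m.
Error at 73.41° = 5e-08° × 111120 × cos 73.41° ≈ 0.005556 × 0.2855 = 0.0015864 m.
Difference: 0.0052565 − 0.0015864 = 0.0036701 m.
That is 0.00367009 m = 0.36701 cm.

0.37 centimetres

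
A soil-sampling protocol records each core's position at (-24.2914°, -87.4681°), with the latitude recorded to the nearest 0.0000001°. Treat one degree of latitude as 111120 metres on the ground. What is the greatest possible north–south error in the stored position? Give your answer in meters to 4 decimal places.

0.0056 meters

Rounding to 7 decimal places leaves the latitude within ±5e-08° of the true value.
Along the meridian that is 5e-08° × 111120 m/° = 0.005556 m.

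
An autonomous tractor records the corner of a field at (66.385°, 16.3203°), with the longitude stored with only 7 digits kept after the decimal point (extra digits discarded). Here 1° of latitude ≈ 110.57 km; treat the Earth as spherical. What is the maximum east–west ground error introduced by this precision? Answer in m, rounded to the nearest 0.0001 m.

Truncating at 7 decimal places can drop up to a full unit in the last place, so the longitude may be off by as much as 1e-07°.
At latitude 66.385° a degree of longitude spans 110570 m × cos 66.385° = 110570 × 0.4006 ≈ 44293.1 m.
East–west error: 1e-07° × 44293.1 m/° ≈ 0.00442931 m.

0.0044 m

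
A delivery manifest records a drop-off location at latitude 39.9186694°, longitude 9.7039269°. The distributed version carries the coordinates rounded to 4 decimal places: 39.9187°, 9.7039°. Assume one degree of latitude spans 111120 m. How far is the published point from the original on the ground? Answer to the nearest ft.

The latitude changed by -0.0000306° and the longitude by +0.0000269°.
North–south shift: -0.0000306 × 111120 = -3.40027 m.
E–W at 39.9187°: 0.0000269° × 111120 × cos 39.9187° = 0.0000269 × 111120 × 0.7670 ≈ 2.29253 m.
Combined displacement = (3.40027² + 2.29253²)^½ ≈ 4.10092 m.
In feet: 4.10092 m ÷ 0.3048 ≈ 13.454 ft.

13 ft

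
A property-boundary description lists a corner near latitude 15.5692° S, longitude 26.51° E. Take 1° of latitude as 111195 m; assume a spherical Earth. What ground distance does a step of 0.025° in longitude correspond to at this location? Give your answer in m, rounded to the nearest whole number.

2678 m

At 15.5692° a degree of longitude is 111195 × cos 15.5692° ≈ 107115 m, so 0.025° corresponds to 2677.87 m.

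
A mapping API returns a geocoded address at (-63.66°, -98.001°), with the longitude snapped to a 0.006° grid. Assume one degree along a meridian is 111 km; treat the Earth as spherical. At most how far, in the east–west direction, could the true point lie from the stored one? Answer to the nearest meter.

With a 0.006° grid the true value lies within half a step, ±0.006°/2 = ±0.003°, of the stored one.
One degree of longitude at 63.66° is 111000 × cos 63.66° ≈ 111000 × 0.4437 = 49250.4 m.
So at most 0.003° × 49250.4 ≈ 147.751 m east–west.

148 meters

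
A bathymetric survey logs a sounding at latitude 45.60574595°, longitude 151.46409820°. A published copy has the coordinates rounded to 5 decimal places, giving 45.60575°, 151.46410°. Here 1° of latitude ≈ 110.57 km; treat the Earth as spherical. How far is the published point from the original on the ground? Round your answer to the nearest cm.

47 cm

The latitude changed by -0.00000405° and the longitude by -0.00000180°.
N–S: -0.00000405° × 110570 m/° = -0.447809 m.
East–west at this latitude: -0.00000180° × 110570 × cos 45.6058° ≈ -0.00000180 × 77353.8 = -0.139237 m.
Combined displacement = (0.447809² + 0.139237²)^½ ≈ 0.468956 m.
That is 0.468956 m = 46.896 cm.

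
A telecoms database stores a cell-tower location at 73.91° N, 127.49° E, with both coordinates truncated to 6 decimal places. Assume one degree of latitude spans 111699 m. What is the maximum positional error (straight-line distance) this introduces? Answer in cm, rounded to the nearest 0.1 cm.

11.6 cm

Truncating at 6 decimal places can drop up to a full unit in the last place, so each coordinate may be off by as much as 1e-06°.
North–south component: 1e-06° × 111699 = 0.111699 m.
East–west component at 73.91°: 1e-06° × 111699 × cos 73.91° ≈ 1e-06 × 30957 ≈ 0.030957 m.
Worst case both components are at the extreme and orthogonal: √(0.111699² + 0.030957²) ≈ 0.115909 m.
That is 0.115909 m = 11.591 cm.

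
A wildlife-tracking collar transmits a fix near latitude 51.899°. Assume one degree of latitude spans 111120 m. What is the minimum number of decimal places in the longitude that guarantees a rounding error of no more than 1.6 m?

At 51.899° one degree of longitude covers 111120 × cos 51.899° ≈ 111120 × 0.6170 ≈ 68566.6 m.
N decimal places → at most half a unit in the last place, 0.5 × 10⁻ᴺ° = 68566.6/2 × 10⁻ᴺ m.
Need 0.5 × 68566.6 × 10⁻ᴺ ≤ 1.6 → 10⁻ᴺ ≤ 4.667e-05, so N ≥ 4.33.
N = 4 would give 3.43 m (too coarse); N = 5 gives 0.343 m ≤ 1.6 m.

5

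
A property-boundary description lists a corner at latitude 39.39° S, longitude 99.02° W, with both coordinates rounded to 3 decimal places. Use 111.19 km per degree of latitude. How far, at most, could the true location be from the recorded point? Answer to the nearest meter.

70 meters

Rounding to 3 decimal places leaves each coordinate within ±0.0005° of the true value.
Latitude error → 0.0005 × 111190 = 55.595 m along the meridian.
East–west component at 39.39°: 0.0005° × 111190 × cos 39.39° ≈ 0.0005 × 85932.6 ≈ 42.9663 m.
Combining orthogonally: (55.595² + 42.9663²)^½ ≈ 70.2631 m.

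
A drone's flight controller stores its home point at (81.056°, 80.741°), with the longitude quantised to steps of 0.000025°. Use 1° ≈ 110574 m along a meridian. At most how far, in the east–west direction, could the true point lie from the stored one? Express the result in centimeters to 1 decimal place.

21.5 centimeters

With a 0.000025° grid the true value lies within half a step, ±0.000025°/2 = ±1.25e-05°, of the stored one.
One degree of longitude at 81.056° is 110574 × cos 81.056° ≈ 110574 × 0.1555 = 17190.8 m.
East–west error: 1.25e-05° × 17190.8 m/° ≈ 0.214885 m.
That is 0.214885 m = 21.489 cm.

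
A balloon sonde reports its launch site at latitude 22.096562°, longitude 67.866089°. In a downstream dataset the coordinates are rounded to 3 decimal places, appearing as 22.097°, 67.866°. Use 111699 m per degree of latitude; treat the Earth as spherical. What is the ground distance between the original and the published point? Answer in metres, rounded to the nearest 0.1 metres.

49.8 metres

The latitude changed by -0.000438° and the longitude by +0.000089°.
North–south shift: -0.000438 × 111699 = -48.9242 m.
E–W at 22.097°: 0.000089° × 111699 × cos 22.097° = 0.000089 × 111699 × 0.9265 ≈ 9.21101 m.
Distance: √(48.9242² + 9.21101²) ≈ 49.7837 m.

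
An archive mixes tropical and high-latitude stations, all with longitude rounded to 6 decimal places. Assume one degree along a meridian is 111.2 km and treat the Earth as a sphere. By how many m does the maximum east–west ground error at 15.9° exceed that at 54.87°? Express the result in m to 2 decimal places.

Rounding to 6 decimal places leaves the longitude within ±5e-07° of the true value.
At 15.9°: 5e-07° × 111200 × cos 15.9° = 5e-07 × 111200 × 0.9617 ≈ 0.053473 m.
At 54.87°: 5e-07° × 111200 × cos 54.87° = 5e-07 × 111200 × 0.5754 ≈ 0.031994 m.
So the lower-latitude error exceeds the higher by 0.053473 − 0.031994 = 0.021479 m.

0.02 m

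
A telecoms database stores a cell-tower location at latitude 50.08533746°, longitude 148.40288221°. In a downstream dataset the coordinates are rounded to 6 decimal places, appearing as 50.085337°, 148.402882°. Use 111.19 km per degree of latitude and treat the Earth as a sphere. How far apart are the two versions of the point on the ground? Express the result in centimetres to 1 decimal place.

5.3 centimetres

Δlat = 50.08533746 − 50.085337 = +0.00000046°; Δlon = 148.40288221 − 148.402882 = +0.00000021°.
N–S: 0.00000046° × 111190 m/° = 0.0511474 m.
East–west at this latitude: 0.00000021° × 111190 × cos 50.0853° ≈ 0.00000021 × 71344.6 = 0.0149824 m.
Combined displacement = (0.0511474² + 0.0149824²)^½ ≈ 0.0532966 m.
That is 0.0532966 m = 5.3297 cm.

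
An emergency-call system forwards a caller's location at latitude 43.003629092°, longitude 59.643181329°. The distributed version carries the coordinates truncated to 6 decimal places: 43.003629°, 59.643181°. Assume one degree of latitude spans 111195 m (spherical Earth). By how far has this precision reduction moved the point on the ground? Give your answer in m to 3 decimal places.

0.029 m

The latitude changed by +0.000000092° and the longitude by +0.000000329°.
North–south shift: 0.000000092 × 111195 = 0.0102299 m.
East–west at this latitude: 0.000000329° × 111195 × cos 43.0036° ≈ 0.000000329 × 81318.1 = 0.0267536 m.
Combined displacement = (0.0102299² + 0.0267536²)^½ ≈ 0.0286428 m.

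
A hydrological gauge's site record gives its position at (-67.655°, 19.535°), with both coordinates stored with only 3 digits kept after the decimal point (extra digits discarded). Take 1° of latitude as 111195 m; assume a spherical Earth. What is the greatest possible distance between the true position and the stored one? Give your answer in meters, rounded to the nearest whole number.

Truncating at 3 decimal places can drop up to a full unit in the last place, so each coordinate may be off by as much as 0.001°.
N–S: 0.001° × 111195 m/° = 111.195 m.
E–W at 67.655°: 0.001° × 111195 × cos 67.655° = 0.001 × 111195 × 0.3802 ≈ 42.2744 m.
Worst case both components are at the extreme and orthogonal: √(111.195² + 42.2744²) ≈ 118.96 m.

119 meters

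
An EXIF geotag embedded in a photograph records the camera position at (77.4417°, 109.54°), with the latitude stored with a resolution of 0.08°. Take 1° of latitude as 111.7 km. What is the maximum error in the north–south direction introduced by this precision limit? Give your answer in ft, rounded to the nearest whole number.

With a 0.08° grid the true value lies within half a step, ±0.08°/2 = ±0.04°, of the stored one.
So the N–S error is at most 0.04 × 111700 = 4468 m.
In feet: 4468 m ÷ 0.3048 ≈ 14659 ft.

14659 ft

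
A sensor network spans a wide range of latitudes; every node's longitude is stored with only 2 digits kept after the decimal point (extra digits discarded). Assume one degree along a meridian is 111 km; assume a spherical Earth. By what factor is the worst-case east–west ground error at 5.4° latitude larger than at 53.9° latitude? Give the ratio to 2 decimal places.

1.69

Truncating at 2 decimal places can drop up to a full unit in the last place, so the longitude may be off by as much as 0.01°.
Error at 5.4° = 0.01° × 111000 × cos 5.4° ≈ 1110 × 0.9956 = 1105.1 m.
Error at 53.9° = 0.01° × 111000 × cos 53.9° ≈ 1110 × 0.5892 = 654.01 m.
Ratio: 1105.1 / 654.01 = cos 5.4° / cos 53.9° ≈ 1.6897.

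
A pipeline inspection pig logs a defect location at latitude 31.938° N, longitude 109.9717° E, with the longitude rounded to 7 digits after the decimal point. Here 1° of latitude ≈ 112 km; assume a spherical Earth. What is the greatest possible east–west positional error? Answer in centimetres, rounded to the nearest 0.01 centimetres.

0.48 centimetres

Rounding to 7 decimal places leaves the longitude within ±5e-08° of the true value.
One degree of longitude at 31.938° is 112000 × cos 31.938° ≈ 112000 × 0.8486 = 95045.6 m.
So at most 5e-08° × 95045.6 ≈ 0.00475228 m east–west.
That is 0.00475228 m = 0.47523 cm.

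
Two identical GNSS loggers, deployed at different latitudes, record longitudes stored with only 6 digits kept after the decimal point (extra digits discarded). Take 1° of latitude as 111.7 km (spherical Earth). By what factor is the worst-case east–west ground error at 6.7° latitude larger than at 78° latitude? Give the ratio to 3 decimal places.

4.777

Truncating at 6 decimal places can drop up to a full unit in the last place, so the longitude may be off by as much as 1e-06°.
Error at 6.7° = 1e-06° × 111700 × cos 6.7° ≈ 0.1117 × 0.9932 = 0.11094 m.
Error at 78° = 1e-06° × 111700 × cos 78° ≈ 0.1117 × 0.2079 = 0.023224 m.
Ratio: 0.11094 / 0.023224 = cos 6.7° / cos 78° ≈ 4.7769.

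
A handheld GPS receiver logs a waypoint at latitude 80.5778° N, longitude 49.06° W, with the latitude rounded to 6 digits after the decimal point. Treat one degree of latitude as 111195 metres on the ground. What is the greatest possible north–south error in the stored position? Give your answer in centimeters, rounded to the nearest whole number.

6 centimeters

Rounding to 6 decimal places leaves the latitude within ±5e-07° of the true value.
So the N–S error is at most 5e-07 × 111195 = 0.0555975 m.
That is 0.0555975 m = 5.5597 cm.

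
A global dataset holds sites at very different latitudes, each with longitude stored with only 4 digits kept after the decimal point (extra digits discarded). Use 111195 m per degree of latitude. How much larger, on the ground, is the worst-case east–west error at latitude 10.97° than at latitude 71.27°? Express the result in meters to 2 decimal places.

7.35 meters

Truncating at 4 decimal places can drop up to a full unit in the last place, so the longitude may be off by as much as 0.0001°.
Error at 10.97° = 0.0001° × 111195 × cos 10.97° ≈ 11.12 × 0.9817 = 10.916 m.
Error at 71.27° = 0.0001° × 111195 × cos 71.27° ≈ 11.12 × 0.3211 = 3.5706 m.
Difference: 10.916 − 3.5706 = 7.3457 m.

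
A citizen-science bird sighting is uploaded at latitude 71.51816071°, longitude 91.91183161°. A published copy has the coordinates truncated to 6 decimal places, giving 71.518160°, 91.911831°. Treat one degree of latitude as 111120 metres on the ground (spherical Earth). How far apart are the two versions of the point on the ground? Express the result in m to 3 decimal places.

0.082 m

Δlat = 71.51816071 − 71.518160 = +0.00000071°; Δlon = 91.91183161 − 91.911831 = +0.00000061°.
N–S: 0.00000071° × 111120 m/° = 0.0788952 m.
E–W at 71.5182°: 0.00000061° × 111120 × cos 71.5182° = 0.00000061 × 111120 × 0.3170 ≈ 0.0214875 m.
Hypotenuse of the two orthogonal shifts: √(0.0788952² + 0.0214875²) = 0.081769 m.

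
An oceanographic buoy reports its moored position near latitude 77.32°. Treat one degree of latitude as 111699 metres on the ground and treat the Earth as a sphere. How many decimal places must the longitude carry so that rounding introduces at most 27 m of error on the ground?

3

At 77.32° one degree of longitude covers 111699 × cos 77.32° ≈ 111699 × 0.2195 ≈ 24518.6 m.
With N decimal places the half-ulp bound is 0.5·10⁻ᴺ°, or 0.5·10⁻ᴺ × 24518.6 m on the ground.
Setting 12259.3 × 10⁻ᴺ ≤ 27 gives 10ᴺ ≥ 454, i.e. N ≥ 2.66.
At 2 places the error can reach 123 m, but 3 places keeps it to 12.3 m.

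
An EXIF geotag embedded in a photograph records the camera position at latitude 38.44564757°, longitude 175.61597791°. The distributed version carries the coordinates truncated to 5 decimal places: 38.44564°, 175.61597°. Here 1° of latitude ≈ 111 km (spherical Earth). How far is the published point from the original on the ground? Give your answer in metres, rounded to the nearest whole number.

1 metres

Δlat = 38.44564757 − 38.44564 = +0.00000757°; Δlon = 175.61597791 − 175.61597 = +0.00000791°.
N–S: 0.00000757° × 111000 m/° = 0.84027 m.
East–west at this latitude: 0.00000791° × 111000 × cos 38.4456° ≈ 0.00000791 × 86935 = 0.687656 m.
Hypotenuse of the two orthogonal shifts: √(0.84027² + 0.687656²) = 1.08578 m.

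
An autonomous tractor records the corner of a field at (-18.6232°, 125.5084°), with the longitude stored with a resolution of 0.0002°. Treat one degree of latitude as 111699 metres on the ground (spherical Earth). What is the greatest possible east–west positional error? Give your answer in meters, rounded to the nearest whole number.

With a 0.0002° grid the true value lies within half a step, ±0.0002°/2 = ±0.0001°, of the stored one.
Parallels shrink by cos φ, so at 18.6232° a degree of longitude is 111699 × 0.9476 ≈ 105850 m.
So at most 0.0001° × 105850 ≈ 10.585 m east–west.

11 meters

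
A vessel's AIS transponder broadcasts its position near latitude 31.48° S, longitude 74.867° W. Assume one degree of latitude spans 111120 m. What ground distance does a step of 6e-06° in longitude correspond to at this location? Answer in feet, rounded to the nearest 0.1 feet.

1.9 feet

One degree of longitude here spans 111120 × cos 31.48° = 111120 × 0.8528 ≈ 94765.6 m; 6e-06° of that is 0.568594 m.
In feet: 0.568594 m ÷ 0.3048 ≈ 1.8655 ft.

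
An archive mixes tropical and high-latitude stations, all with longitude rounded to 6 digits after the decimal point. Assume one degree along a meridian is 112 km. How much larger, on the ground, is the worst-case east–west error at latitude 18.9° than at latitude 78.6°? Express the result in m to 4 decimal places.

Rounding to 6 decimal places leaves the longitude within ±5e-07° of the true value.
Error at 18.9° = 5e-07° × 112000 × cos 18.9° ≈ 0.056 × 0.9461 = 0.052981 m.
At 78.6°: 5e-07° × 112000 × cos 78.6° = 5e-07 × 112000 × 0.1977 ≈ 0.011069 m.
So the lower-latitude error exceeds the higher by 0.052981 − 0.011069 = 0.041912 m.

0.0419 m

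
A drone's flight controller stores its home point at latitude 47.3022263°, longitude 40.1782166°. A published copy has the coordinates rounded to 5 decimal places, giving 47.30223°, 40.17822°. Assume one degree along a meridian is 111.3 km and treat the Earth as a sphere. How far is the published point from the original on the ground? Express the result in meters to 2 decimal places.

0.49 meters

Δlat = 47.3022263 − 47.30223 = -0.0000037°; Δlon = 40.1782166 − 40.17822 = -0.0000034°.
North–south shift: -0.0000037 × 111300 = -0.41181 m.
East–west at this latitude: -0.0000034° × 111300 × cos 47.3022° ≈ -0.0000034 × 75476 = -0.256618 m.
Combined displacement = (0.41181² + 0.256618²)^½ ≈ 0.485222 m.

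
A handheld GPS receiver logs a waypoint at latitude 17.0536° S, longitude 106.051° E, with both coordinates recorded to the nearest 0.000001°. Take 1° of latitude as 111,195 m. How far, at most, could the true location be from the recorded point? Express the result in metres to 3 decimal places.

Rounding to 6 decimal places leaves each coordinate within ±5e-07° of the true value.
Latitude error → 5e-07 × 111195 = 0.0555975 m along the meridian.
Longitude error → 5e-07 × 111195 × cos 17.0536° = 5e-07 × 111195 × 0.9560 ≈ 0.0531529 m.
Combining orthogonally: (0.0555975² + 0.0531529²)^½ ≈ 0.0769176 m.

0.077 metres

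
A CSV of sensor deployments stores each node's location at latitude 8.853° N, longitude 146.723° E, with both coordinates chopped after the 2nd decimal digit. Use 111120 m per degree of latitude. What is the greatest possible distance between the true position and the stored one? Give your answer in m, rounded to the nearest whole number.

1562 m

Truncating at 2 decimal places can drop up to a full unit in the last place, so each coordinate may be off by as much as 0.01°.
N–S: 0.01° × 111120 m/° = 1111.2 m.
E–W at 8.853°: 0.01° × 111120 × cos 8.853° = 0.01 × 111120 × 0.9881 ≈ 1097.96 m.
Worst case both components are at the extreme and orthogonal: √(1111.2² + 1097.96²) ≈ 1562.14 m.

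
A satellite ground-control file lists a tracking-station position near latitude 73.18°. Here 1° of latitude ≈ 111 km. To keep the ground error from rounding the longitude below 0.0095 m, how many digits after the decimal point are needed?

7 decimal places

At 73.18° one degree of longitude covers 111000 × cos 73.18° ≈ 111000 × 0.2894 ≈ 32119.6 m.
With N decimal places the half-ulp bound is 0.5·10⁻ᴺ°, or 0.5·10⁻ᴺ × 32119.6 m on the ground.
Need 0.5 × 32119.6 × 10⁻ᴺ ≤ 0.0095 → 10⁻ᴺ ≤ 5.915e-07, so N ≥ 6.23.
N = 6 would give 0.0161 m (too coarse); N = 7 gives 0.00161 m ≤ 0.0095 m.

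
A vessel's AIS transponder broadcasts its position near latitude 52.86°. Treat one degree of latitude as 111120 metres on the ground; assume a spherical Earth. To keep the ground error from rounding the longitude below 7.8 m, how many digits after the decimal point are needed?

4 decimal places

At 52.86° one degree of longitude covers 111120 × cos 52.86° ≈ 111120 × 0.6038 ≈ 67090.3 m.
N decimal places → at most half a unit in the last place, 0.5 × 10⁻ᴺ° = 67090.3/2 × 10⁻ᴺ m.
Need 0.5 × 67090.3 × 10⁻ᴺ ≤ 7.8 → 10⁻ᴺ ≤ 2.325e-04, so N ≥ 3.63.
So 4 decimal places suffice (3.35 m); 3 would allow up to 33.5 m.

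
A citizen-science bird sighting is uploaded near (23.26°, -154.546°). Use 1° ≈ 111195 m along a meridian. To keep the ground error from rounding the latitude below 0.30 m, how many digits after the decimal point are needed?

6 decimal places

One degree of latitude covers 111195 m.
N decimal places → at most half a unit in the last place, 0.5 × 10⁻ᴺ° = 111195/2 × 10⁻ᴺ m.
Need 0.5 × 111195 × 10⁻ᴺ ≤ 0.30 → 10⁻ᴺ ≤ 5.396e-06, so N ≥ 5.27.
At 5 places the error can reach 0.556 m, but 6 places keeps it to 0.0556 m.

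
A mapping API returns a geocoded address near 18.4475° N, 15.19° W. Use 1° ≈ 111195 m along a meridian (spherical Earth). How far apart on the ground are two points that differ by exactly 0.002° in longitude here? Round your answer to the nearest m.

0.002° of longitude at 18.4475° is 0.002 × 111195 × cos 18.4475° ≈ 0.002 × 105481 = 210.962 m.

211 m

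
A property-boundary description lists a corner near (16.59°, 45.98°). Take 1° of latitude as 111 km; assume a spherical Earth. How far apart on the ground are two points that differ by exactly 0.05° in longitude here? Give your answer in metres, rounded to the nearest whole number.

0.05° of longitude at 16.59° is 0.05 × 111000 × cos 16.59° ≈ 0.05 × 106379 = 5318.97 m.

5319 metres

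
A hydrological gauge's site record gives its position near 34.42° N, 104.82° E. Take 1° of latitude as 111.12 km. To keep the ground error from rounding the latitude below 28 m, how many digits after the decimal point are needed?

One degree of latitude covers 111120 m.
With N decimal places the half-ulp bound is 0.5·10⁻ᴺ°, or 0.5·10⁻ᴺ × 111120 m on the ground.
Need 0.5 × 111120 × 10⁻ᴺ ≤ 28 → 10⁻ᴺ ≤ 5.040e-04, so N ≥ 3.30.
At 3 places the error can reach 55.6 m, but 4 places keeps it to 5.56 m.

4 decimal places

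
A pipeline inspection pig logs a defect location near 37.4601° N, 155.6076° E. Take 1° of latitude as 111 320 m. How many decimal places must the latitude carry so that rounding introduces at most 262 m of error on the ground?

3

One degree of latitude covers 111320 m.
With N decimal places the half-ulp bound is 0.5·10⁻ᴺ°, or 0.5·10⁻ᴺ × 111320 m on the ground.
Need 0.5 × 111320 × 10⁻ᴺ ≤ 262 → 10⁻ᴺ ≤ 4.707e-03, so N ≥ 2.33.
So 3 decimal places suffice (55.7 m); 2 would allow up to 557 m.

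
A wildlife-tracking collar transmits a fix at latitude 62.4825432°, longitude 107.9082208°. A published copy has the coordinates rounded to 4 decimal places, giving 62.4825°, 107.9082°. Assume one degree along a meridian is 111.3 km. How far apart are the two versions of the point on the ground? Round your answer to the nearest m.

The latitude changed by +0.0000432° and the longitude by +0.0000208°.
N–S: 0.0000432° × 111300 m/° = 4.80816 m.
E–W at 62.4825°: 0.0000208° × 111300 × cos 62.4825° = 0.0000208 × 111300 × 0.4620 ≈ 1.06959 m.
Combined displacement = (4.80816² + 1.06959²)^½ ≈ 4.92569 m.

5 m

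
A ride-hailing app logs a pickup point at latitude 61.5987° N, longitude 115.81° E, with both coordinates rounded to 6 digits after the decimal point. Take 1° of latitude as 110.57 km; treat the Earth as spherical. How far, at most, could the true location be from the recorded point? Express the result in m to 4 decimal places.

Rounding to 6 decimal places leaves each coordinate within ±5e-07° of the true value.
N–S: 5e-07° × 110570 m/° = 0.055285 m.
Longitude error → 5e-07 × 110570 × cos 61.5987° = 5e-07 × 110570 × 0.4756 ≈ 0.026296 m.
The two errors are perpendicular, so the maximum displacement is √(0.055285² + 0.026296²) ≈ 0.0612202 m.

0.0612 m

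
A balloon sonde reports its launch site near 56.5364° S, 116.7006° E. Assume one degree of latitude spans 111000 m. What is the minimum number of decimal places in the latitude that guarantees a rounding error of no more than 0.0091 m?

One degree of latitude covers 111000 m.
N decimal places → at most half a unit in the last place, 0.5 × 10⁻ᴺ° = 111000/2 × 10⁻ᴺ m.
Need 0.5 × 111000 × 10⁻ᴺ ≤ 0.0091 → 10⁻ᴺ ≤ 1.640e-07, so N ≥ 6.79.
N = 6 would give 0.0555 m (too coarse); N = 7 gives 0.00555 m ≤ 0.0091 m.

7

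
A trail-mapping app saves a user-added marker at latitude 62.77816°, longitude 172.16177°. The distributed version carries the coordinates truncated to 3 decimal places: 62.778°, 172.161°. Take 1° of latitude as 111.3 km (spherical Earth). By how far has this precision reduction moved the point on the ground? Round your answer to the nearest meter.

The latitude changed by +0.00016° and the longitude by +0.00077°.
North–south shift: 0.00016 × 111300 = 17.808 m.
E–W at 62.778°: 0.00077° × 111300 × cos 62.778° = 0.00077 × 111300 × 0.4574 ≈ 39.203 m.
Combined displacement = (17.808² + 39.203²)^½ ≈ 43.0581 m.

43 meters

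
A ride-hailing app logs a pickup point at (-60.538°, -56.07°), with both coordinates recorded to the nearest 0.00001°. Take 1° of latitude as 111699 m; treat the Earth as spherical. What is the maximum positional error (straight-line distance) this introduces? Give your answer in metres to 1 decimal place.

0.6 metres

Rounding to 5 decimal places leaves each coordinate within ±5e-06° of the true value.
North–south component: 5e-06° × 111699 = 0.558495 m.
East–west component at 60.538°: 5e-06° × 111699 × cos 60.538° ≈ 5e-06 × 54938.7 ≈ 0.274694 m.
The two errors are perpendicular, so the maximum displacement is √(0.558495² + 0.274694²) ≈ 0.622393 m.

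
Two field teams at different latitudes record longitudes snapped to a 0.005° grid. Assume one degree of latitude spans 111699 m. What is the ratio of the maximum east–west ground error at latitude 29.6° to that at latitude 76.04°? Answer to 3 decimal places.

With a 0.005° grid the true value lies within half a step, ±0.005°/2 = ±0.0025°, of the stored one.
At 29.6°: 0.0025° × 111699 × cos 29.6° = 0.0025 × 111699 × 0.8695 ≈ 242.8 m.
Error at 76.04° = 0.0025° × 111699 × cos 76.04° ≈ 279.25 × 0.2412 = 67.367 m.
The ratio reduces to cos 29.6° / cos 76.04° = 0.8695/0.2412 ≈ 3.6042.

3.604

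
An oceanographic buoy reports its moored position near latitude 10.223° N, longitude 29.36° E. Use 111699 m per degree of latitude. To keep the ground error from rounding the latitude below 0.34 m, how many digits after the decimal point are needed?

6

One degree of latitude covers 111699 m.
With N decimal places the half-ulp bound is 0.5·10⁻ᴺ°, or 0.5·10⁻ᴺ × 111699 m on the ground.
Setting 55849.5 × 10⁻ᴺ ≤ 0.34 gives 10ᴺ ≥ 1.643e+05, i.e. N ≥ 5.22.
N = 5 would give 0.558 m (too coarse); N = 6 gives 0.0558 m ≤ 0.34 m.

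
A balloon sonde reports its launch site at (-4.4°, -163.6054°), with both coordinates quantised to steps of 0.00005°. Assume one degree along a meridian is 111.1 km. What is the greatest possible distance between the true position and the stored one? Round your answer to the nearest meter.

With a 0.00005° grid the true value lies within half a step, ±0.00005°/2 = ±2.5e-05°, of the stored one.
N–S: 2.5e-05° × 111100 m/° = 2.7775 m.
Longitude error → 2.5e-05 × 111100 × cos 4.4° = 2.5e-05 × 111100 × 0.9971 ≈ 2.76931 m.
The two errors are perpendicular, so the maximum displacement is √(2.7775² + 2.76931²) ≈ 3.92219 m.

4 meters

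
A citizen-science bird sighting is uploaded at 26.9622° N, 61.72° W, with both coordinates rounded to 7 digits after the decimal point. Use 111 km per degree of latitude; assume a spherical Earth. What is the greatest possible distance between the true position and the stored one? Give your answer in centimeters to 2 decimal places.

Rounding to 7 decimal places leaves each coordinate within ±5e-08° of the true value.
Latitude error → 5e-08 × 111000 = 0.00555 m along the meridian.
East–west component at 26.9622°: 5e-08° × 111000 × cos 26.9622° ≈ 5e-08 × 98934.9 ≈ 0.00494675 m.
The two errors are perpendicular, so the maximum displacement is √(0.00555² + 0.00494675²) ≈ 0.00743457 m.
That is 0.00743457 m = 0.74346 cm.

0.74 centimeters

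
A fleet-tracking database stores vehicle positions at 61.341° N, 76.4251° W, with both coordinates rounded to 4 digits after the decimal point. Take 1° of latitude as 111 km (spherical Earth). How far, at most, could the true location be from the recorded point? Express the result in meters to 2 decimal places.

Rounding to 4 decimal places leaves each coordinate within ±5e-05° of the true value.
N–S: 5e-05° × 111000 m/° = 5.55 m.
Longitude error → 5e-05 × 111000 × cos 61.341° = 5e-05 × 111000 × 0.4796 ≈ 2.66176 m.
The two errors are perpendicular, so the maximum displacement is √(5.55² + 2.66176²) ≈ 6.15528 m.

6.16 meters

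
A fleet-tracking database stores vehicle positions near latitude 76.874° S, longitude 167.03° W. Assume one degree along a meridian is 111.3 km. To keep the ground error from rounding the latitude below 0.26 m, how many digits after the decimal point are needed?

One degree of latitude covers 111300 m.
N decimal places → at most half a unit in the last place, 0.5 × 10⁻ᴺ° = 111300/2 × 10⁻ᴺ m.
Setting 55650 × 10⁻ᴺ ≤ 0.26 gives 10ᴺ ≥ 2.14e+05, i.e. N ≥ 5.33.
At 5 places the error can reach 0.556 m, but 6 places keeps it to 0.0556 m.

6 decimal places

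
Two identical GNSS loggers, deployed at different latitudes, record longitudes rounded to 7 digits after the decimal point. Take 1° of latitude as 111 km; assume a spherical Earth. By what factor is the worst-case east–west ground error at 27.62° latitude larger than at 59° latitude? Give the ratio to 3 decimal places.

1.720

Rounding to 7 decimal places leaves the longitude within ±5e-08° of the true value.
At 27.62°: 5e-08° × 111000 × cos 27.62° = 5e-08 × 111000 × 0.8860 ≈ 0.0049175 m.
At 59°: 5e-08° × 111000 × cos 59° = 5e-08 × 111000 × 0.5150 ≈ 0.0028585 m.
The ratio reduces to cos 27.62° / cos 59° = 0.8860/0.5150 ≈ 1.7203.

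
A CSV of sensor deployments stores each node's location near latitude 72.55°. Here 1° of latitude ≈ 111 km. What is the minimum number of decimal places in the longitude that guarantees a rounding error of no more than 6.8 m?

At 72.55° one degree of longitude covers 111000 × cos 72.55° ≈ 111000 × 0.2999 ≈ 33285.9 m.
N decimal places → at most half a unit in the last place, 0.5 × 10⁻ᴺ° = 33285.9/2 × 10⁻ᴺ m.
Setting 16643 × 10⁻ᴺ ≤ 6.8 gives 10ᴺ ≥ 2447, i.e. N ≥ 3.39.
So 4 decimal places suffice (1.66 m); 3 would allow up to 16.6 m.

4 decimal places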